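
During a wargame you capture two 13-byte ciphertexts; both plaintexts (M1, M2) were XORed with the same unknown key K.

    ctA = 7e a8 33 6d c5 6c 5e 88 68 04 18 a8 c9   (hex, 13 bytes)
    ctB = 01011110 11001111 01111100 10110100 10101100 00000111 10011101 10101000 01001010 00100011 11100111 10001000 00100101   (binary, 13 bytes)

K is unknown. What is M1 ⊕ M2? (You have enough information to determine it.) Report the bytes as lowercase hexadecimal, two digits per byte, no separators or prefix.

20674fd9696bc3202227ff20ec

ctA ⊕ ctB = (M1 ⊕ K) ⊕ (M2 ⊕ K) = M1 ⊕ M2 — the shared key cancels under XOR.
01111110 xor 01011110 = 00100000
10101000 xor 11001111 = 01100111
00110011 xor 01111100 = 01001111
01101101 xor 10110100 = 11011001
11000101 xor 10101100 = 01101001
01101100 xor 00000111 = 01101011
01011110 xor 10011101 = 11000011
10001000 xor 10101000 = 00100000
01101000 xor 01001010 = 00100010
00000100 xor 00100011 = 00100111
00011000 xor 11100111 = 11111111
10101000 xor 10001000 = 00100000
11001001 xor 00100101 = 11101100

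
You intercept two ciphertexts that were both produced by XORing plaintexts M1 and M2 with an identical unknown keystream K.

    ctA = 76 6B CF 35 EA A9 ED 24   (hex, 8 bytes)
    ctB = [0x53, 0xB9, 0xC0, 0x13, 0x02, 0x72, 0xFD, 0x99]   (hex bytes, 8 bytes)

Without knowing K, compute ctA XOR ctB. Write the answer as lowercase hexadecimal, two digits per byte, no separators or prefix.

ctA ⊕ ctB = (M1 ⊕ K) ⊕ (M2 ⊕ K) = M1 ⊕ M2 — the shared key cancels under XOR.
118 XOR  83 =  37
107 XOR 185 = 210
207 XOR 192 =  15
 53 XOR  19 =  38
234 XOR   2 = 232
169 XOR 114 = 219
237 XOR 253 =  16
 36 XOR 153 = 189

25d20f26e8db10bd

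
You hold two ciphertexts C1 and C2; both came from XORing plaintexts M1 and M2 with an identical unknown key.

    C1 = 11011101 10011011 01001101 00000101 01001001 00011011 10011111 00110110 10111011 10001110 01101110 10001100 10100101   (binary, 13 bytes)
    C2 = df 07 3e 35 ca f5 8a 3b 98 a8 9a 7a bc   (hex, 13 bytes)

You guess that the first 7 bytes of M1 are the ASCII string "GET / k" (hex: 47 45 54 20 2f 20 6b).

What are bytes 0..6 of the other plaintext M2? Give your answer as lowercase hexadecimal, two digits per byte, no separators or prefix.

First, C1 ⊕ C2 = (M1 ⊕ K) ⊕ (M2 ⊕ K) = M1 ⊕ M2, so the key drops out. Then M2 = (M1 ⊕ M2) ⊕ M1 over the first 7 bytes.
byte 0: (dd ⊕ df) ⊕ 47 = 02 ⊕ 47 = 45
byte 1: (9b ⊕ 07) ⊕ 45 = 9c ⊕ 45 = d9
byte 2: (4d ⊕ 3e) ⊕ 54 = 73 ⊕ 54 = 27
byte 3: (05 ⊕ 35) ⊕ 20 = 30 ⊕ 20 = 10
byte 4: (49 ⊕ ca) ⊕ 2f = 83 ⊕ 2f = ac
byte 5: (1b ⊕ f5) ⊕ 20 = ee ⊕ 20 = ce
byte 6: (9f ⊕ 8a) ⊕ 6b = 15 ⊕ 6b = 7e

45d92710acce7e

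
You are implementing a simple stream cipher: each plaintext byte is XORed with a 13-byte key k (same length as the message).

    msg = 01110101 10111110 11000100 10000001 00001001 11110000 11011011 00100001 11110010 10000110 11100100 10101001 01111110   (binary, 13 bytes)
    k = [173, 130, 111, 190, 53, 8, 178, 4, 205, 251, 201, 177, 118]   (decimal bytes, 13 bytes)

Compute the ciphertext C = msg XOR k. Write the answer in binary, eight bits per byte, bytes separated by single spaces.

XOR is its own inverse, so applying the key byte-wise gives the result directly.
117 xor 173 = 216
190 xor 130 =  60
196 xor 111 = 171
129 xor 190 =  63
  9 xor  53 =  60
240 xor   8 = 248
219 xor 178 = 105
 33 xor   4 =  37
242 xor 205 =  63
134 xor 251 = 125
228 xor 201 =  45
169 xor 177 =  24
126 xor 118 =   8

11011000 00111100 10101011 00111111 00111100 11111000 01101001 00100101 00111111 01111101 00101101 00011000 00001000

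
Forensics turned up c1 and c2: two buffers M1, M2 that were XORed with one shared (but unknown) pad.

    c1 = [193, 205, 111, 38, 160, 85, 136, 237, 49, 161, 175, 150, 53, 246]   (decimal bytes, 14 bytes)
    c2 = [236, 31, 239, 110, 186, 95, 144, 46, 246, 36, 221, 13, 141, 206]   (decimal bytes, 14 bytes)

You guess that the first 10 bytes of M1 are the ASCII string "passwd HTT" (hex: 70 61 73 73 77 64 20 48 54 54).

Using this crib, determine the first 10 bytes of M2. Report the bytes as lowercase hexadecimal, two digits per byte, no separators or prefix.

First, c1 ⊕ c2 = (M1 ⊕ K) ⊕ (M2 ⊕ K) = M1 ⊕ M2, so the key drops out. Then M2 = (M1 ⊕ M2) ⊕ M1 over the first 10 bytes.
byte 0: (c1 ^ ec) ^ 70 = 2d ^ 70 = 5d
byte 1: (cd ^ 1f) ^ 61 = d2 ^ 61 = b3
byte 2: (6f ^ ef) ^ 73 = 80 ^ 73 = f3
byte 3: (26 ^ 6e) ^ 73 = 48 ^ 73 = 3b
byte 4: (a0 ^ ba) ^ 77 = 1a ^ 77 = 6d
byte 5: (55 ^ 5f) ^ 64 = 0a ^ 64 = 6e
byte 6: (88 ^ 90) ^ 20 = 18 ^ 20 = 38
byte 7: (ed ^ 2e) ^ 48 = c3 ^ 48 = 8b
byte 8: (31 ^ f6) ^ 54 = c7 ^ 54 = 93
byte 9: (a1 ^ 24) ^ 54 = 85 ^ 54 = d1

5db3f33b6d6e388b93d1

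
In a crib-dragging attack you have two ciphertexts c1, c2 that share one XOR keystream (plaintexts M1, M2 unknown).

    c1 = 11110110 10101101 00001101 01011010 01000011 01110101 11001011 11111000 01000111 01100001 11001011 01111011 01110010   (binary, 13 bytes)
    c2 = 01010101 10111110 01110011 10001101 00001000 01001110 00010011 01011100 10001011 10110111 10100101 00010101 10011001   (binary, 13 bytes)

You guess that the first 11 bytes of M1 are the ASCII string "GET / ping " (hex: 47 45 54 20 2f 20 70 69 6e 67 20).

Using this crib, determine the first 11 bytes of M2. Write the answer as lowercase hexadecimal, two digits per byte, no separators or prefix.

First, c1 ⊕ c2 = (M1 ⊕ K) ⊕ (M2 ⊕ K) = M1 ⊕ M2, so the key drops out. Then M2 = (M1 ⊕ M2) ⊕ M1 over the first 11 bytes.
byte 0: (f6 ⊕ 55) ⊕ 47 = a3 ⊕ 47 = e4
byte 1: (ad ⊕ be) ⊕ 45 = 13 ⊕ 45 = 56
byte 2: (0d ⊕ 73) ⊕ 54 = 7e ⊕ 54 = 2a
byte 3: (5a ⊕ 8d) ⊕ 20 = d7 ⊕ 20 = f7
byte 4: (43 ⊕ 08) ⊕ 2f = 4b ⊕ 2f = 64
byte 5: (75 ⊕ 4e) ⊕ 20 = 3b ⊕ 20 = 1b
byte 6: (cb ⊕ 13) ⊕ 70 = d8 ⊕ 70 = a8
byte 7: (f8 ⊕ 5c) ⊕ 69 = a4 ⊕ 69 = cd
byte 8: (47 ⊕ 8b) ⊕ 6e = cc ⊕ 6e = a2
byte 9: (61 ⊕ b7) ⊕ 67 = d6 ⊕ 67 = b1
byte 10: (cb ⊕ a5) ⊕ 20 = 6e ⊕ 20 = 4e

e4562af7641ba8cda2b14e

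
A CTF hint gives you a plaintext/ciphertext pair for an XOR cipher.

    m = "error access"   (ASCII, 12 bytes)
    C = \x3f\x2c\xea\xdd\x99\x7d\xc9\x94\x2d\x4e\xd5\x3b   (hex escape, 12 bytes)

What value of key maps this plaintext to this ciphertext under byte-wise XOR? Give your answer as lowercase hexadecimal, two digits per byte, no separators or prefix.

Since C = m ⊕ key, XORing both sides with m gives key = m ⊕ C.
byte 0: 65 xor 3f = 5a
byte 1: 72 xor 2c = 5e
byte 2: 72 xor ea = 98
byte 3: 6f xor dd = b2
byte 4: 72 xor 99 = eb
byte 5: 20 xor 7d = 5d
byte 6: 61 xor c9 = a8
byte 7: 63 xor 94 = f7
byte 8: 63 xor 2d = 4e
byte 9: 65 xor 4e = 2b
byte 10: 73 xor d5 = a6
byte 11: 73 xor 3b = 48

5a5e98b2eb5da8f74e2ba648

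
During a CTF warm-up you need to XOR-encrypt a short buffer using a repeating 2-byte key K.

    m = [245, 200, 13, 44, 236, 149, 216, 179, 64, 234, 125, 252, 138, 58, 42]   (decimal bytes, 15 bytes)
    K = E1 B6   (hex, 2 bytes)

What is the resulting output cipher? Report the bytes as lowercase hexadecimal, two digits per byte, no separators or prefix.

147eec9a0d233905a15c9c4a6b8ccb

The 2-byte key repeats, so the effective keystream is e1 b6 e1 b6 e1 b6 e1 b6 e1 b6 e1 b6 e1 b6 e1.
byte 0: 11110101 ^ 11100001 = 00010100
byte 1: 11001000 ^ 10110110 = 01111110
byte 2: 00001101 ^ 11100001 = 11101100
byte 3: 00101100 ^ 10110110 = 10011010
byte 4: 11101100 ^ 11100001 = 00001101
byte 5: 10010101 ^ 10110110 = 00100011
byte 6: 11011000 ^ 11100001 = 00111001
byte 7: 10110011 ^ 10110110 = 00000101
byte 8: 01000000 ^ 11100001 = 10100001
byte 9: 11101010 ^ 10110110 = 01011100
byte 10: 01111101 ^ 11100001 = 10011100
byte 11: 11111100 ^ 10110110 = 01001010
byte 12: 10001010 ^ 11100001 = 01101011
byte 13: 00111010 ^ 10110110 = 10001100
byte 14: 00101010 ^ 11100001 = 11001011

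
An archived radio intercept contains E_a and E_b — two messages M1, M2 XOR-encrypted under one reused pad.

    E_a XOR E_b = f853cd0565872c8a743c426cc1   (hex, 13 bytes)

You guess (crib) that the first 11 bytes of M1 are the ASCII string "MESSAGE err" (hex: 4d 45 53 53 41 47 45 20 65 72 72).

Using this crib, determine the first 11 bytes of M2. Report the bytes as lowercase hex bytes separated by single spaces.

Since E_a ⊕ E_b = M1 ⊕ M2, XORing with the guessed M1 bytes yields the corresponding M2 bytes: M2 = (E_a ⊕ E_b) ⊕ M1.
f8 ^ 4d = b5
53 ^ 45 = 16
cd ^ 53 = 9e
05 ^ 53 = 56
65 ^ 41 = 24
87 ^ 47 = c0
2c ^ 45 = 69
8a ^ 20 = aa
74 ^ 65 = 11
3c ^ 72 = 4e
42 ^ 72 = 30

b5 16 9e 56 24 c0 69 aa 11 4e 30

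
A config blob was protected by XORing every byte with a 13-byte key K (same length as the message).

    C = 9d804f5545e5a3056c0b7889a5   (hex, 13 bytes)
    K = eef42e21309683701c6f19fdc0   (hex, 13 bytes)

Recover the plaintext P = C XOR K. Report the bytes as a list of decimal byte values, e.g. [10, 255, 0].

[115, 116, 97, 116, 117, 115, 32, 117, 112, 100, 97, 116, 101]

XOR is its own inverse, so applying the key byte-wise gives the result directly.
9d ^ ee = 73
80 ^ f4 = 74
4f ^ 2e = 61
55 ^ 21 = 74
45 ^ 30 = 75
e5 ^ 96 = 73
a3 ^ 83 = 20
05 ^ 70 = 75
6c ^ 1c = 70
0b ^ 6f = 64
78 ^ 19 = 61
89 ^ fd = 74
a5 ^ c0 = 65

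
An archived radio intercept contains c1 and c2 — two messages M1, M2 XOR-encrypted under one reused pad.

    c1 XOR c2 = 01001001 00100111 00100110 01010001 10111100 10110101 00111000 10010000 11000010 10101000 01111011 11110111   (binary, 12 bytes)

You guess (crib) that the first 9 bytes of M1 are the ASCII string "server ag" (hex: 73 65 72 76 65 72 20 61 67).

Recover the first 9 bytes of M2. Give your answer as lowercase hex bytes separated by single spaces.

Since c1 ⊕ c2 = M1 ⊕ M2, XORing with the guessed M1 bytes yields the corresponding M2 bytes: M2 = (c1 ⊕ c2) ⊕ M1.
01001001 XOR 01110011 = 00111010
00100111 XOR 01100101 = 01000010
00100110 XOR 01110010 = 01010100
01010001 XOR 01110110 = 00100111
10111100 XOR 01100101 = 11011001
10110101 XOR 01110010 = 11000111
00111000 XOR 00100000 = 00011000
10010000 XOR 01100001 = 11110001
11000010 XOR 01100111 = 10100101

3a 42 54 27 d9 c7 18 f1 a5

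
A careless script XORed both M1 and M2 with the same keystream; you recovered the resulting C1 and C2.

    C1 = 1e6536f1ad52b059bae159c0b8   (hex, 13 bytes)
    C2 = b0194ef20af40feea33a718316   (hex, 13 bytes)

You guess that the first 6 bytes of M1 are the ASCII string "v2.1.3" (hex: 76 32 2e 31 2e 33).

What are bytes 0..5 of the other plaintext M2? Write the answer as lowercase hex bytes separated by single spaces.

First, C1 ⊕ C2 = (M1 ⊕ K) ⊕ (M2 ⊕ K) = M1 ⊕ M2, so the key drops out. Then M2 = (M1 ⊕ M2) ⊕ M1 over the first 6 bytes.
byte 0: (1e ⊕ b0) ⊕ 76 = ae ⊕ 76 = d8
byte 1: (65 ⊕ 19) ⊕ 32 = 7c ⊕ 32 = 4e
byte 2: (36 ⊕ 4e) ⊕ 2e = 78 ⊕ 2e = 56
byte 3: (f1 ⊕ f2) ⊕ 31 = 03 ⊕ 31 = 32
byte 4: (ad ⊕ 0a) ⊕ 2e = a7 ⊕ 2e = 89
byte 5: (52 ⊕ f4) ⊕ 33 = a6 ⊕ 33 = 95

d8 4e 56 32 89 95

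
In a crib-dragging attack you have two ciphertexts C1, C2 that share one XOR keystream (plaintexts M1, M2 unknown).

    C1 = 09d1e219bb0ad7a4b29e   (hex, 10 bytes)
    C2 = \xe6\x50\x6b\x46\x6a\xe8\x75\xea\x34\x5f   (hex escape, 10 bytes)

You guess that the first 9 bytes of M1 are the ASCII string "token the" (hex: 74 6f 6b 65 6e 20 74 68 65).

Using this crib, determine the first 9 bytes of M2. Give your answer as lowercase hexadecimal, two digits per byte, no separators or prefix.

First, C1 ⊕ C2 = (M1 ⊕ K) ⊕ (M2 ⊕ K) = M1 ⊕ M2, so the key drops out. Then M2 = (M1 ⊕ M2) ⊕ M1 over the first 9 bytes.
byte 0: (09 xor e6) xor 74 = ef xor 74 = 9b
byte 1: (d1 xor 50) xor 6f = 81 xor 6f = ee
byte 2: (e2 xor 6b) xor 6b = 89 xor 6b = e2
byte 3: (19 xor 46) xor 65 = 5f xor 65 = 3a
byte 4: (bb xor 6a) xor 6e = d1 xor 6e = bf
byte 5: (0a xor e8) xor 20 = e2 xor 20 = c2
byte 6: (d7 xor 75) xor 74 = a2 xor 74 = d6
byte 7: (a4 xor ea) xor 68 = 4e xor 68 = 26
byte 8: (b2 xor 34) xor 65 = 86 xor 65 = e3

9beee23abfc2d626e3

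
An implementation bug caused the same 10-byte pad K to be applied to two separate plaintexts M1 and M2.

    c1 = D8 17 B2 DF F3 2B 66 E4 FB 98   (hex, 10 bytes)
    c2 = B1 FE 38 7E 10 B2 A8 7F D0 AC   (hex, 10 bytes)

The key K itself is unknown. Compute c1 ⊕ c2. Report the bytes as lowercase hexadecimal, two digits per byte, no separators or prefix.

c1 ⊕ c2 = (M1 ⊕ K) ⊕ (M2 ⊕ K) = M1 ⊕ M2 — the shared key cancels under XOR.
d8 xor b1 = 69
17 xor fe = e9
b2 xor 38 = 8a
df xor 7e = a1
f3 xor 10 = e3
2b xor b2 = 99
66 xor a8 = ce
e4 xor 7f = 9b
fb xor d0 = 2b
98 xor ac = 34

69e98aa1e399ce9b2b34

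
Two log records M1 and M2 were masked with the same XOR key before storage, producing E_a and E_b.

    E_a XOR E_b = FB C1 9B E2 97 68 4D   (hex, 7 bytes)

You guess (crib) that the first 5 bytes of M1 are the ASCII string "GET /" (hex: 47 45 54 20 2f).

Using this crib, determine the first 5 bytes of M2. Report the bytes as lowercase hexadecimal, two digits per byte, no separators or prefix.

Since E_a ⊕ E_b = M1 ⊕ M2, XORing with the guessed M1 bytes yields the corresponding M2 bytes: M2 = (E_a ⊕ E_b) ⊕ M1.
fb ⊕ 47 = bc
c1 ⊕ 45 = 84
9b ⊕ 54 = cf
e2 ⊕ 20 = c2
97 ⊕ 2f = b8

bc84cfc2b8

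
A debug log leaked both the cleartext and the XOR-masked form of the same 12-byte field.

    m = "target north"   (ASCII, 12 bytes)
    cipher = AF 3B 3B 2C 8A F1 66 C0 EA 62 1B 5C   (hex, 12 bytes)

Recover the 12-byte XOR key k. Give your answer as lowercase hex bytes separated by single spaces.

Since cipher = m ⊕ k, XORing both sides with m gives k = m ⊕ cipher.
byte 0: 74 xor af = db
byte 1: 61 xor 3b = 5a
byte 2: 72 xor 3b = 49
byte 3: 67 xor 2c = 4b
byte 4: 65 xor 8a = ef
byte 5: 74 xor f1 = 85
byte 6: 20 xor 66 = 46
byte 7: 6e xor c0 = ae
byte 8: 6f xor ea = 85
byte 9: 72 xor 62 = 10
byte 10: 74 xor 1b = 6f
byte 11: 68 xor 5c = 34

db 5a 49 4b ef 85 46 ae 85 10 6f 34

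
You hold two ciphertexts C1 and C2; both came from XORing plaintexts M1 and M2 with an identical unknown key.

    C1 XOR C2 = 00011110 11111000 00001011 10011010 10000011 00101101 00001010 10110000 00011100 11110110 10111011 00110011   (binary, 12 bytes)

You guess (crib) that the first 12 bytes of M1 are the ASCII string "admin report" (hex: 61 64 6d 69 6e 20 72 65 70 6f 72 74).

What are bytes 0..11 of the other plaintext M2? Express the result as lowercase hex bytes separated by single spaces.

7f 9c 66 f3 ed 0d 78 d5 6c 99 c9 47

Since C1 ⊕ C2 = M1 ⊕ M2, XORing with the guessed M1 bytes yields the corresponding M2 bytes: M2 = (C1 ⊕ C2) ⊕ M1.
00011110 ^ 01100001 = 01111111
11111000 ^ 01100100 = 10011100
00001011 ^ 01101101 = 01100110
10011010 ^ 01101001 = 11110011
10000011 ^ 01101110 = 11101101
00101101 ^ 00100000 = 00001101
00001010 ^ 01110010 = 01111000
10110000 ^ 01100101 = 11010101
00011100 ^ 01110000 = 01101100
11110110 ^ 01101111 = 10011001
10111011 ^ 01110010 = 11001001
00110011 ^ 01110100 = 01000111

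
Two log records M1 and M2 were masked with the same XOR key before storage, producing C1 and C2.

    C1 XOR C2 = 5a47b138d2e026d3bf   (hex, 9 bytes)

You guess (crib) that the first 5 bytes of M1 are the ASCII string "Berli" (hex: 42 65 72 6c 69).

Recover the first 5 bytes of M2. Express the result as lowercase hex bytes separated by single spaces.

18 22 c3 54 bb

Since C1 ⊕ C2 = M1 ⊕ M2, XORing with the guessed M1 bytes yields the corresponding M2 bytes: M2 = (C1 ⊕ C2) ⊕ M1.
 90 xor  66 =  24
 71 xor 101 =  34
177 xor 114 = 195
 56 xor 108 =  84
210 xor 105 = 187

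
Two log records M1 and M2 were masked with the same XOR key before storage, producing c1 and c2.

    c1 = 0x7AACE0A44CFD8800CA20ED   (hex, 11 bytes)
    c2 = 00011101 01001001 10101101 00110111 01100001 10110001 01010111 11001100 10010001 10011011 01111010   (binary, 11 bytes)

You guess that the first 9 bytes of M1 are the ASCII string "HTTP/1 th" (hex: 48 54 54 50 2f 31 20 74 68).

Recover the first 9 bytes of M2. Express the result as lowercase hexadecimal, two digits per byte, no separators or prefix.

First, c1 ⊕ c2 = (M1 ⊕ K) ⊕ (M2 ⊕ K) = M1 ⊕ M2, so the key drops out. Then M2 = (M1 ⊕ M2) ⊕ M1 over the first 9 bytes.
byte 0: (7a xor 1d) xor 48 = 67 xor 48 = 2f
byte 1: (ac xor 49) xor 54 = e5 xor 54 = b1
byte 2: (e0 xor ad) xor 54 = 4d xor 54 = 19
byte 3: (a4 xor 37) xor 50 = 93 xor 50 = c3
byte 4: (4c xor 61) xor 2f = 2d xor 2f = 02
byte 5: (fd xor b1) xor 31 = 4c xor 31 = 7d
byte 6: (88 xor 57) xor 20 = df xor 20 = ff
byte 7: (00 xor cc) xor 74 = cc xor 74 = b8
byte 8: (ca xor 91) xor 68 = 5b xor 68 = 33

2fb119c3027dffb833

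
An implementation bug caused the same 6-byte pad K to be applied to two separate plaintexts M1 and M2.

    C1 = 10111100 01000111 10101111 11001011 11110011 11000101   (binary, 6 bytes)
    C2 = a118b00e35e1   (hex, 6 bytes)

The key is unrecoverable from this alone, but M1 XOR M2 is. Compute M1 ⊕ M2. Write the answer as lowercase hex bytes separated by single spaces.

C1 ⊕ C2 = (M1 ⊕ K) ⊕ (M2 ⊕ K) = M1 ⊕ M2 — the shared key cancels under XOR.
byte 0: bc ⊕ a1 = 1d
byte 1: 47 ⊕ 18 = 5f
byte 2: af ⊕ b0 = 1f
byte 3: cb ⊕ 0e = c5
byte 4: f3 ⊕ 35 = c6
byte 5: c5 ⊕ e1 = 24

1d 5f 1f c5 c6 24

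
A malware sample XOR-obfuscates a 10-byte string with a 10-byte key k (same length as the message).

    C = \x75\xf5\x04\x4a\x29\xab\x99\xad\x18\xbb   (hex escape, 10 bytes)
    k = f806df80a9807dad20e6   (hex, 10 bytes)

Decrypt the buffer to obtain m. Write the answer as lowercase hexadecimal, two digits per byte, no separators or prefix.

XOR is its own inverse, so applying the key byte-wise gives the result directly.
117 ^ 248 = 141
245 ^   6 = 243
  4 ^ 223 = 219
 74 ^ 128 = 202
 41 ^ 169 = 128
171 ^ 128 =  43
153 ^ 125 = 228
173 ^ 173 =   0
 24 ^  32 =  56
187 ^ 230 =  93

8df3dbca802be400385d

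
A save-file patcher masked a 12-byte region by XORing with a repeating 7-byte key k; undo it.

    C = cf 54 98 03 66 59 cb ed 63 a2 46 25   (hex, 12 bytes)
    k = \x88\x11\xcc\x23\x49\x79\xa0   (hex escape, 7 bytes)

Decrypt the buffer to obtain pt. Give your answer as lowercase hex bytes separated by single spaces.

47 45 54 20 2f 20 6b 65 72 6e 65 6c

The 7-byte key repeats, so the effective keystream is 88 11 cc 23 49 79 a0 88 11 cc 23 49.
byte 0: cf ^ 88 = 47
byte 1: 54 ^ 11 = 45
byte 2: 98 ^ cc = 54
byte 3: 03 ^ 23 = 20
byte 4: 66 ^ 49 = 2f
byte 5: 59 ^ 79 = 20
byte 6: cb ^ a0 = 6b
byte 7: ed ^ 88 = 65
byte 8: 63 ^ 11 = 72
byte 9: a2 ^ cc = 6e
byte 10: 46 ^ 23 = 65
byte 11: 25 ^ 49 = 6c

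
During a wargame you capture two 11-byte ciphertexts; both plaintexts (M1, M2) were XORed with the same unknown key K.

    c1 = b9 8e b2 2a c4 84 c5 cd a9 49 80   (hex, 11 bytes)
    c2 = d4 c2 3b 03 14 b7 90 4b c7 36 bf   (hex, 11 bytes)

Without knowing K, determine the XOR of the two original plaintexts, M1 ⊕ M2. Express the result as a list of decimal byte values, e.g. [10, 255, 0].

[109, 76, 137, 41, 208, 51, 85, 134, 110, 127, 63]

c1 ⊕ c2 = (M1 ⊕ K) ⊕ (M2 ⊕ K) = M1 ⊕ M2 — the shared key cancels under XOR.
10111001 XOR 11010100 = 01101101
10001110 XOR 11000010 = 01001100
10110010 XOR 00111011 = 10001001
00101010 XOR 00000011 = 00101001
11000100 XOR 00010100 = 11010000
10000100 XOR 10110111 = 00110011
11000101 XOR 10010000 = 01010101
11001101 XOR 01001011 = 10000110
10101001 XOR 11000111 = 01101110
01001001 XOR 00110110 = 01111111
10000000 XOR 10111111 = 00111111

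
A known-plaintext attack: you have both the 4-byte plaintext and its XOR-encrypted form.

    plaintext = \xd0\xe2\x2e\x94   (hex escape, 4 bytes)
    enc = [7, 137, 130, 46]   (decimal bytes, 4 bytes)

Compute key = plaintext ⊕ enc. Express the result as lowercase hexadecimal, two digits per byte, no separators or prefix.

d76bacba

Since enc = plaintext ⊕ key, XORing both sides with plaintext gives key = plaintext ⊕ enc.
208 ⊕   7 = 215
226 ⊕ 137 = 107
 46 ⊕ 130 = 172
148 ⊕  46 = 186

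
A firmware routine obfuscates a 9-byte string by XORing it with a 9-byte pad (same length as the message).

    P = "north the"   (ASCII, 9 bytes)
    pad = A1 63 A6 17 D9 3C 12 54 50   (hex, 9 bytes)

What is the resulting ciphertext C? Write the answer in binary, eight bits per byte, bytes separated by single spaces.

11001111 00001100 11010100 01100011 10110001 00011100 01100110 00111100 00110101

byte 0: 6e ^ a1 = cf
byte 1: 6f ^ 63 = 0c
byte 2: 72 ^ a6 = d4
byte 3: 74 ^ 17 = 63
byte 4: 68 ^ d9 = b1
byte 5: 20 ^ 3c = 1c
byte 6: 74 ^ 12 = 66
byte 7: 68 ^ 54 = 3c
byte 8: 65 ^ 50 = 35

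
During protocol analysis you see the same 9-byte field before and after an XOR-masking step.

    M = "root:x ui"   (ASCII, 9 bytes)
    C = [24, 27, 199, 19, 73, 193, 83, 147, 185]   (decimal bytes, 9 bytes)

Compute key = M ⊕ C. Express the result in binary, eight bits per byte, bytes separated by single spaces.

01101010 01110100 10101000 01100111 01110011 10111001 01110011 11100110 11010000

Since C = M ⊕ key, XORing both sides with M gives key = M ⊕ C.
01110010 ⊕ 00011000 = 01101010
01101111 ⊕ 00011011 = 01110100
01101111 ⊕ 11000111 = 10101000
01110100 ⊕ 00010011 = 01100111
00111010 ⊕ 01001001 = 01110011
01111000 ⊕ 11000001 = 10111001
00100000 ⊕ 01010011 = 01110011
01110101 ⊕ 10010011 = 11100110
01101001 ⊕ 10111001 = 11010000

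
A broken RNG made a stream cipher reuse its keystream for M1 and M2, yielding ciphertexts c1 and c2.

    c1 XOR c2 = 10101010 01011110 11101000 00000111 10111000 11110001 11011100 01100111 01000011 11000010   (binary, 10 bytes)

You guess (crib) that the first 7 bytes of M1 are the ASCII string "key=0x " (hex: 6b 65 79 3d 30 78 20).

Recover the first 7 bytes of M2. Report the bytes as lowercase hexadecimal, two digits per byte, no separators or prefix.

c13b913a8889fc

Since c1 ⊕ c2 = M1 ⊕ M2, XORing with the guessed M1 bytes yields the corresponding M2 bytes: M2 = (c1 ⊕ c2) ⊕ M1.
byte 0: aa XOR 6b = c1
byte 1: 5e XOR 65 = 3b
byte 2: e8 XOR 79 = 91
byte 3: 07 XOR 3d = 3a
byte 4: b8 XOR 30 = 88
byte 5: f1 XOR 78 = 89
byte 6: dc XOR 20 = fc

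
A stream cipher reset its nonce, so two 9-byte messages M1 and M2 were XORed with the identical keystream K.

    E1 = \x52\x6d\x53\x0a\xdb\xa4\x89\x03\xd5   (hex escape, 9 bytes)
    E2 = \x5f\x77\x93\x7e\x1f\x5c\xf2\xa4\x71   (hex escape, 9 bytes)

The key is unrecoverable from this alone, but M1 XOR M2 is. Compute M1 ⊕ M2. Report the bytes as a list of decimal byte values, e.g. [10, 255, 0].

E1 ⊕ E2 = (M1 ⊕ K) ⊕ (M2 ⊕ K) = M1 ⊕ M2 — the shared key cancels under XOR.
byte 0: 52 xor 5f = 0d
byte 1: 6d xor 77 = 1a
byte 2: 53 xor 93 = c0
byte 3: 0a xor 7e = 74
byte 4: db xor 1f = c4
byte 5: a4 xor 5c = f8
byte 6: 89 xor f2 = 7b
byte 7: 03 xor a4 = a7
byte 8: d5 xor 71 = a4

[13, 26, 192, 116, 196, 248, 123, 167, 164]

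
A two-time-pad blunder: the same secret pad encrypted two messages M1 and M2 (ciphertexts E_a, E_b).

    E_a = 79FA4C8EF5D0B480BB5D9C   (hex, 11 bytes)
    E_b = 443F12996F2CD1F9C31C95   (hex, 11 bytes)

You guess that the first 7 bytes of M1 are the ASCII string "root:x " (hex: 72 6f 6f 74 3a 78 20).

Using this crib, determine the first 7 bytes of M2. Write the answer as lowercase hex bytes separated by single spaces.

First, E_a ⊕ E_b = (M1 ⊕ K) ⊕ (M2 ⊕ K) = M1 ⊕ M2, so the key drops out. Then M2 = (M1 ⊕ M2) ⊕ M1 over the first 7 bytes.
byte 0: (79 ^ 44) ^ 72 = 3d ^ 72 = 4f
byte 1: (fa ^ 3f) ^ 6f = c5 ^ 6f = aa
byte 2: (4c ^ 12) ^ 6f = 5e ^ 6f = 31
byte 3: (8e ^ 99) ^ 74 = 17 ^ 74 = 63
byte 4: (f5 ^ 6f) ^ 3a = 9a ^ 3a = a0
byte 5: (d0 ^ 2c) ^ 78 = fc ^ 78 = 84
byte 6: (b4 ^ d1) ^ 20 = 65 ^ 20 = 45

4f aa 31 63 a0 84 45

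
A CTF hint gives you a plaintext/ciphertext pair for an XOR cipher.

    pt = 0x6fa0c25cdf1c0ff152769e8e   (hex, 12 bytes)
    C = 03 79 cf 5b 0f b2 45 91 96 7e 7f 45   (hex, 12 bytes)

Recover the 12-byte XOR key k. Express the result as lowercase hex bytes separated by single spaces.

6c d9 0d 07 d0 ae 4a 60 c4 08 e1 cb

Since C = pt ⊕ k, XORing both sides with pt gives k = pt ⊕ C.
01101111 xor 00000011 = 01101100
10100000 xor 01111001 = 11011001
11000010 xor 11001111 = 00001101
01011100 xor 01011011 = 00000111
11011111 xor 00001111 = 11010000
00011100 xor 10110010 = 10101110
00001111 xor 01000101 = 01001010
11110001 xor 10010001 = 01100000
01010010 xor 10010110 = 11000100
01110110 xor 01111110 = 00001000
10011110 xor 01111111 = 11100001
10001110 xor 01000101 = 11001011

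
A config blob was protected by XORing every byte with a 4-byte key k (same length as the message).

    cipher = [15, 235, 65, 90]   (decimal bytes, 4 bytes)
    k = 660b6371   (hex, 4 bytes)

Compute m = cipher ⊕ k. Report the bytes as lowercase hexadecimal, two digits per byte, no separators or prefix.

69e0222b

byte 0: 0f ⊕ 66 = 69
byte 1: eb ⊕ 0b = e0
byte 2: 41 ⊕ 63 = 22
byte 3: 5a ⊕ 71 = 2b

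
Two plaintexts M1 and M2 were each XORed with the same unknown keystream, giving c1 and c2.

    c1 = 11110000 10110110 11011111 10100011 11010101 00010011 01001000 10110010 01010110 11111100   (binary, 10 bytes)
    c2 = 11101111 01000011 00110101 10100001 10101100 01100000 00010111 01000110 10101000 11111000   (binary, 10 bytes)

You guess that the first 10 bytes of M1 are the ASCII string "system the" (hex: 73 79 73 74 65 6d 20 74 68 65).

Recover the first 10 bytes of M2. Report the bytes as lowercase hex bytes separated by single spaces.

6c 8c 99 76 1c 1e 7f 80 96 61

First, c1 ⊕ c2 = (M1 ⊕ K) ⊕ (M2 ⊕ K) = M1 ⊕ M2, so the key drops out. Then M2 = (M1 ⊕ M2) ⊕ M1 over the first 10 bytes.
byte 0: (f0 xor ef) xor 73 = 1f xor 73 = 6c
byte 1: (b6 xor 43) xor 79 = f5 xor 79 = 8c
byte 2: (df xor 35) xor 73 = ea xor 73 = 99
byte 3: (a3 xor a1) xor 74 = 02 xor 74 = 76
byte 4: (d5 xor ac) xor 65 = 79 xor 65 = 1c
byte 5: (13 xor 60) xor 6d = 73 xor 6d = 1e
byte 6: (48 xor 17) xor 20 = 5f xor 20 = 7f
byte 7: (b2 xor 46) xor 74 = f4 xor 74 = 80
byte 8: (56 xor a8) xor 68 = fe xor 68 = 96
byte 9: (fc xor f8) xor 65 = 04 xor 65 = 61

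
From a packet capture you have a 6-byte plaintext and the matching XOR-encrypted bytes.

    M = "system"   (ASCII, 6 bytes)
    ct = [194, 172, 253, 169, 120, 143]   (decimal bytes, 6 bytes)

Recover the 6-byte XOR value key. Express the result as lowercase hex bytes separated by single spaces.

Since ct = M ⊕ key, XORing both sides with M gives key = M ⊕ ct.
byte 0: 73 ^ c2 = b1
byte 1: 79 ^ ac = d5
byte 2: 73 ^ fd = 8e
byte 3: 74 ^ a9 = dd
byte 4: 65 ^ 78 = 1d
byte 5: 6d ^ 8f = e2

b1 d5 8e dd 1d e2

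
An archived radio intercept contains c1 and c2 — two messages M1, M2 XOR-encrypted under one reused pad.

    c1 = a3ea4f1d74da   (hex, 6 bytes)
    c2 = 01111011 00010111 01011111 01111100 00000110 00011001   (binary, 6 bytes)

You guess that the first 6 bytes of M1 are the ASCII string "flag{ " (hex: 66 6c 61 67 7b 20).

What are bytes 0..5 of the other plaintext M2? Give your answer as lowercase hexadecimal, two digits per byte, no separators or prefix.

First, c1 ⊕ c2 = (M1 ⊕ K) ⊕ (M2 ⊕ K) = M1 ⊕ M2, so the key drops out. Then M2 = (M1 ⊕ M2) ⊕ M1 over the first 6 bytes.
byte 0: (a3 ⊕ 7b) ⊕ 66 = d8 ⊕ 66 = be
byte 1: (ea ⊕ 17) ⊕ 6c = fd ⊕ 6c = 91
byte 2: (4f ⊕ 5f) ⊕ 61 = 10 ⊕ 61 = 71
byte 3: (1d ⊕ 7c) ⊕ 67 = 61 ⊕ 67 = 06
byte 4: (74 ⊕ 06) ⊕ 7b = 72 ⊕ 7b = 09
byte 5: (da ⊕ 19) ⊕ 20 = c3 ⊕ 20 = e3

be91710609e3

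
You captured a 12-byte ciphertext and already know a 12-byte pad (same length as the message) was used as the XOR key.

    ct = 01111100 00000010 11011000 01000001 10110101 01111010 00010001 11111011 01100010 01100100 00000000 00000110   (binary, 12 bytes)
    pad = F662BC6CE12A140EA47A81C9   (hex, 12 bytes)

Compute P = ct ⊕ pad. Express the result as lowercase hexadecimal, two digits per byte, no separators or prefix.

8a60642d545005f5c61e81cf

7c ^ f6 = 8a
02 ^ 62 = 60
d8 ^ bc = 64
41 ^ 6c = 2d
b5 ^ e1 = 54
7a ^ 2a = 50
11 ^ 14 = 05
fb ^ 0e = f5
62 ^ a4 = c6
64 ^ 7a = 1e
00 ^ 81 = 81
06 ^ c9 = cf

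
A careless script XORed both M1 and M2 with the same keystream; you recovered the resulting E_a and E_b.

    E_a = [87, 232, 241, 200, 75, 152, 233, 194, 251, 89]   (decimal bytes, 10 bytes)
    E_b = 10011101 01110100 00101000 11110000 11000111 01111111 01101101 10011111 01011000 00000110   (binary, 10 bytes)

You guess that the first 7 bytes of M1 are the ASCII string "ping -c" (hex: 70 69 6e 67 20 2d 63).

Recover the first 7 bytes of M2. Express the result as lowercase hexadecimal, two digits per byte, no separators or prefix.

baf5b75faccae7

First, E_a ⊕ E_b = (M1 ⊕ K) ⊕ (M2 ⊕ K) = M1 ⊕ M2, so the key drops out. Then M2 = (M1 ⊕ M2) ⊕ M1 over the first 7 bytes.
byte 0: (57 xor 9d) xor 70 = ca xor 70 = ba
byte 1: (e8 xor 74) xor 69 = 9c xor 69 = f5
byte 2: (f1 xor 28) xor 6e = d9 xor 6e = b7
byte 3: (c8 xor f0) xor 67 = 38 xor 67 = 5f
byte 4: (4b xor c7) xor 20 = 8c xor 20 = ac
byte 5: (98 xor 7f) xor 2d = e7 xor 2d = ca
byte 6: (e9 xor 6d) xor 63 = 84 xor 63 = e7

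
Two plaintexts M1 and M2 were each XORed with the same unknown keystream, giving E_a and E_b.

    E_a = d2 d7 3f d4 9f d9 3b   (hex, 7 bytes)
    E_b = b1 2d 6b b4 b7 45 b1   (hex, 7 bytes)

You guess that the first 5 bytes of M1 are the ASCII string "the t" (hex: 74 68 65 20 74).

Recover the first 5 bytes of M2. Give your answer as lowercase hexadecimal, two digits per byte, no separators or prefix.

First, E_a ⊕ E_b = (M1 ⊕ K) ⊕ (M2 ⊕ K) = M1 ⊕ M2, so the key drops out. Then M2 = (M1 ⊕ M2) ⊕ M1 over the first 5 bytes.
byte 0: (d2 ⊕ b1) ⊕ 74 = 63 ⊕ 74 = 17
byte 1: (d7 ⊕ 2d) ⊕ 68 = fa ⊕ 68 = 92
byte 2: (3f ⊕ 6b) ⊕ 65 = 54 ⊕ 65 = 31
byte 3: (d4 ⊕ b4) ⊕ 20 = 60 ⊕ 20 = 40
byte 4: (9f ⊕ b7) ⊕ 74 = 28 ⊕ 74 = 5c

179231405c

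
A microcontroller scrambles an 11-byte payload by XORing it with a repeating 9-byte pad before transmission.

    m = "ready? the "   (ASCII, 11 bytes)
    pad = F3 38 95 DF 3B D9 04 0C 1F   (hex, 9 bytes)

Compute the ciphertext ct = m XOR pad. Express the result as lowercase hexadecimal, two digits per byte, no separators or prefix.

815df4bb42e62478779618

The 9-byte key repeats, so the effective keystream is f3 38 95 df 3b d9 04 0c 1f f3 38.
byte 0: 72 ⊕ f3 = 81
byte 1: 65 ⊕ 38 = 5d
byte 2: 61 ⊕ 95 = f4
byte 3: 64 ⊕ df = bb
byte 4: 79 ⊕ 3b = 42
byte 5: 3f ⊕ d9 = e6
byte 6: 20 ⊕ 04 = 24
byte 7: 74 ⊕ 0c = 78
byte 8: 68 ⊕ 1f = 77
byte 9: 65 ⊕ f3 = 96
byte 10: 20 ⊕ 38 = 18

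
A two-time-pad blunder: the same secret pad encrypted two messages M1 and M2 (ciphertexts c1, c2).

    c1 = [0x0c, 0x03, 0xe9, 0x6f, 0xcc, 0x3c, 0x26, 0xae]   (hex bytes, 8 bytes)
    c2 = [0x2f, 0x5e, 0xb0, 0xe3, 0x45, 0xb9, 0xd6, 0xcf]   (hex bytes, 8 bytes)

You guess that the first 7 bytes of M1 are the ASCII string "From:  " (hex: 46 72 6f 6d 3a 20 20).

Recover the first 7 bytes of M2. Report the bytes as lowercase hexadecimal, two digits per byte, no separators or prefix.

652f36e1b3a5d0

First, c1 ⊕ c2 = (M1 ⊕ K) ⊕ (M2 ⊕ K) = M1 ⊕ M2, so the key drops out. Then M2 = (M1 ⊕ M2) ⊕ M1 over the first 7 bytes.
byte 0: (0c XOR 2f) XOR 46 = 23 XOR 46 = 65
byte 1: (03 XOR 5e) XOR 72 = 5d XOR 72 = 2f
byte 2: (e9 XOR b0) XOR 6f = 59 XOR 6f = 36
byte 3: (6f XOR e3) XOR 6d = 8c XOR 6d = e1
byte 4: (cc XOR 45) XOR 3a = 89 XOR 3a = b3
byte 5: (3c XOR b9) XOR 20 = 85 XOR 20 = a5
byte 6: (26 XOR d6) XOR 20 = f0 XOR 20 = d0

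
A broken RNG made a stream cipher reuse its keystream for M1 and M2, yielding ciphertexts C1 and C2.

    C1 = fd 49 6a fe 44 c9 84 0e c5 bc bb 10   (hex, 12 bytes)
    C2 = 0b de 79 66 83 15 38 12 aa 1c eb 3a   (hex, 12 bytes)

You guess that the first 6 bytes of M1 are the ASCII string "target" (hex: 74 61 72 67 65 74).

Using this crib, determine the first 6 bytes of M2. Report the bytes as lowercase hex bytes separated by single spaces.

First, C1 ⊕ C2 = (M1 ⊕ K) ⊕ (M2 ⊕ K) = M1 ⊕ M2, so the key drops out. Then M2 = (M1 ⊕ M2) ⊕ M1 over the first 6 bytes.
byte 0: (fd xor 0b) xor 74 = f6 xor 74 = 82
byte 1: (49 xor de) xor 61 = 97 xor 61 = f6
byte 2: (6a xor 79) xor 72 = 13 xor 72 = 61
byte 3: (fe xor 66) xor 67 = 98 xor 67 = ff
byte 4: (44 xor 83) xor 65 = c7 xor 65 = a2
byte 5: (c9 xor 15) xor 74 = dc xor 74 = a8

82 f6 61 ff a2 a8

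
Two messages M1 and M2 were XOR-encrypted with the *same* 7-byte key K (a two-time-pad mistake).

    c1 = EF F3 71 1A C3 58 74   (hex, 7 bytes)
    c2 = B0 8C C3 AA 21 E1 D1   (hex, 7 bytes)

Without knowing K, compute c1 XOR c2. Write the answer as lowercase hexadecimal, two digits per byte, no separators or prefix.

5f7fb2b0e2b9a5

c1 ⊕ c2 = (M1 ⊕ K) ⊕ (M2 ⊕ K) = M1 ⊕ M2 — the shared key cancels under XOR.
ef ^ b0 = 5f
f3 ^ 8c = 7f
71 ^ c3 = b2
1a ^ aa = b0
c3 ^ 21 = e2
58 ^ e1 = b9
74 ^ d1 = a5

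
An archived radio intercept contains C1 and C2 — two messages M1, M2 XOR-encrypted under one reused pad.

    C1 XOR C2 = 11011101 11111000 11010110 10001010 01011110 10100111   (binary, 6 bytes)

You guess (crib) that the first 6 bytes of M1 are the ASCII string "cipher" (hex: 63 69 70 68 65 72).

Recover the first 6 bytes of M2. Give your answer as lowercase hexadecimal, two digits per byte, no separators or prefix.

be91a6e23bd5

Since C1 ⊕ C2 = M1 ⊕ M2, XORing with the guessed M1 bytes yields the corresponding M2 bytes: M2 = (C1 ⊕ C2) ⊕ M1.
dd ⊕ 63 = be
f8 ⊕ 69 = 91
d6 ⊕ 70 = a6
8a ⊕ 68 = e2
5e ⊕ 65 = 3b
a7 ⊕ 72 = d5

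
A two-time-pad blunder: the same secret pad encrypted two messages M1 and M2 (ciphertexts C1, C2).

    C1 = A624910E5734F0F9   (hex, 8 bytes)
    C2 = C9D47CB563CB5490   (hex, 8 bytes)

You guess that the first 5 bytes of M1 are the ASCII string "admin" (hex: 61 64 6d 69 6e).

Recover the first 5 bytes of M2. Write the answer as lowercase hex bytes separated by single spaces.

0e 94 80 d2 5a

First, C1 ⊕ C2 = (M1 ⊕ K) ⊕ (M2 ⊕ K) = M1 ⊕ M2, so the key drops out. Then M2 = (M1 ⊕ M2) ⊕ M1 over the first 5 bytes.
byte 0: (a6 xor c9) xor 61 = 6f xor 61 = 0e
byte 1: (24 xor d4) xor 64 = f0 xor 64 = 94
byte 2: (91 xor 7c) xor 6d = ed xor 6d = 80
byte 3: (0e xor b5) xor 69 = bb xor 69 = d2
byte 4: (57 xor 63) xor 6e = 34 xor 6e = 5a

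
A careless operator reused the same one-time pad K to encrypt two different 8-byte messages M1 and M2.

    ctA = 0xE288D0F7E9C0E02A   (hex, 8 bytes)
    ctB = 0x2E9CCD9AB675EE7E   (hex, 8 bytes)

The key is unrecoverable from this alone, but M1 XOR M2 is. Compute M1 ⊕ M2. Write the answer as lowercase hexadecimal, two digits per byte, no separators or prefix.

ctA ⊕ ctB = (M1 ⊕ K) ⊕ (M2 ⊕ K) = M1 ⊕ M2 — the shared key cancels under XOR.
e2 ⊕ 2e = cc
88 ⊕ 9c = 14
d0 ⊕ cd = 1d
f7 ⊕ 9a = 6d
e9 ⊕ b6 = 5f
c0 ⊕ 75 = b5
e0 ⊕ ee = 0e
2a ⊕ 7e = 54

cc141d6d5fb50e54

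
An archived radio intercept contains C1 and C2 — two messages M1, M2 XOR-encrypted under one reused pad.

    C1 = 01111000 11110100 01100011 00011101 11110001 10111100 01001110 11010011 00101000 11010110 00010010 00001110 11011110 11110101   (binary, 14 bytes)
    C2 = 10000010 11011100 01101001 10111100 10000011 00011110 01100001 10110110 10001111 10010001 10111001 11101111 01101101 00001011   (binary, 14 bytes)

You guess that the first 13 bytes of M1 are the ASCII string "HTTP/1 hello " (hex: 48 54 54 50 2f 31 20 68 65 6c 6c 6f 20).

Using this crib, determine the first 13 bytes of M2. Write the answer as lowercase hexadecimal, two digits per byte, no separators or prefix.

b27c5ef15d930f0dc22bc78e93

First, C1 ⊕ C2 = (M1 ⊕ K) ⊕ (M2 ⊕ K) = M1 ⊕ M2, so the key drops out. Then M2 = (M1 ⊕ M2) ⊕ M1 over the first 13 bytes.
byte 0: (78 ^ 82) ^ 48 = fa ^ 48 = b2
byte 1: (f4 ^ dc) ^ 54 = 28 ^ 54 = 7c
byte 2: (63 ^ 69) ^ 54 = 0a ^ 54 = 5e
byte 3: (1d ^ bc) ^ 50 = a1 ^ 50 = f1
byte 4: (f1 ^ 83) ^ 2f = 72 ^ 2f = 5d
byte 5: (bc ^ 1e) ^ 31 = a2 ^ 31 = 93
byte 6: (4e ^ 61) ^ 20 = 2f ^ 20 = 0f
byte 7: (d3 ^ b6) ^ 68 = 65 ^ 68 = 0d
byte 8: (28 ^ 8f) ^ 65 = a7 ^ 65 = c2
byte 9: (d6 ^ 91) ^ 6c = 47 ^ 6c = 2b
byte 10: (12 ^ b9) ^ 6c = ab ^ 6c = c7
byte 11: (0e ^ ef) ^ 6f = e1 ^ 6f = 8e
byte 12: (de ^ 6d) ^ 20 = b3 ^ 20 = 93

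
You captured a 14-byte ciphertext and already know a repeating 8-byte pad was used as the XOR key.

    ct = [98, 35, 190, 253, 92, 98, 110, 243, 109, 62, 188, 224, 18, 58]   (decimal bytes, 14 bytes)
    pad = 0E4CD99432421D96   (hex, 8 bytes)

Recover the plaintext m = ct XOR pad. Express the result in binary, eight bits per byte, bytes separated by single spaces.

The 8-byte key repeats, so the effective keystream is 0e 4c d9 94 32 42 1d 96 0e 4c d9 94 32 42.
byte 0: 62 ^ 0e = 6c
byte 1: 23 ^ 4c = 6f
byte 2: be ^ d9 = 67
byte 3: fd ^ 94 = 69
byte 4: 5c ^ 32 = 6e
byte 5: 62 ^ 42 = 20
byte 6: 6e ^ 1d = 73
byte 7: f3 ^ 96 = 65
byte 8: 6d ^ 0e = 63
byte 9: 3e ^ 4c = 72
byte 10: bc ^ d9 = 65
byte 11: e0 ^ 94 = 74
byte 12: 12 ^ 32 = 20
byte 13: 3a ^ 42 = 78

01101100 01101111 01100111 01101001 01101110 00100000 01110011 01100101 01100011 01110010 01100101 01110100 00100000 01111000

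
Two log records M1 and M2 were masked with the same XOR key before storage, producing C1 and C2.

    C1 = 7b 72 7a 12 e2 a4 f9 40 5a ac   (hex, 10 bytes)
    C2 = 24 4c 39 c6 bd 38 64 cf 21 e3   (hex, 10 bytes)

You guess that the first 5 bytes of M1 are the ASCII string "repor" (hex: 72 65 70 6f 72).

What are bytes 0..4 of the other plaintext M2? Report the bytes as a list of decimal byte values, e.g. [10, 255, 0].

[45, 91, 51, 187, 45]

First, C1 ⊕ C2 = (M1 ⊕ K) ⊕ (M2 ⊕ K) = M1 ⊕ M2, so the key drops out. Then M2 = (M1 ⊕ M2) ⊕ M1 over the first 5 bytes.
byte 0: (7b XOR 24) XOR 72 = 5f XOR 72 = 2d
byte 1: (72 XOR 4c) XOR 65 = 3e XOR 65 = 5b
byte 2: (7a XOR 39) XOR 70 = 43 XOR 70 = 33
byte 3: (12 XOR c6) XOR 6f = d4 XOR 6f = bb
byte 4: (e2 XOR bd) XOR 72 = 5f XOR 72 = 2d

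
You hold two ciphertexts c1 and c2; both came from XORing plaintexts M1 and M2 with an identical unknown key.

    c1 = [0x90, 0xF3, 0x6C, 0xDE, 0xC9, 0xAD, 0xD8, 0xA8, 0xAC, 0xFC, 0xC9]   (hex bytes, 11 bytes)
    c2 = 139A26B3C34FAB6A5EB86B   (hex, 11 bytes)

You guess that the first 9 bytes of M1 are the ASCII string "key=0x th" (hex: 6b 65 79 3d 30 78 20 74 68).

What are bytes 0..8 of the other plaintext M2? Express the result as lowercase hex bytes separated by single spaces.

e8 0c 33 50 3a 9a 53 b6 9a

First, c1 ⊕ c2 = (M1 ⊕ K) ⊕ (M2 ⊕ K) = M1 ⊕ M2, so the key drops out. Then M2 = (M1 ⊕ M2) ⊕ M1 over the first 9 bytes.
byte 0: (90 xor 13) xor 6b = 83 xor 6b = e8
byte 1: (f3 xor 9a) xor 65 = 69 xor 65 = 0c
byte 2: (6c xor 26) xor 79 = 4a xor 79 = 33
byte 3: (de xor b3) xor 3d = 6d xor 3d = 50
byte 4: (c9 xor c3) xor 30 = 0a xor 30 = 3a
byte 5: (ad xor 4f) xor 78 = e2 xor 78 = 9a
byte 6: (d8 xor ab) xor 20 = 73 xor 20 = 53
byte 7: (a8 xor 6a) xor 74 = c2 xor 74 = b6
byte 8: (ac xor 5e) xor 68 = f2 xor 68 = 9a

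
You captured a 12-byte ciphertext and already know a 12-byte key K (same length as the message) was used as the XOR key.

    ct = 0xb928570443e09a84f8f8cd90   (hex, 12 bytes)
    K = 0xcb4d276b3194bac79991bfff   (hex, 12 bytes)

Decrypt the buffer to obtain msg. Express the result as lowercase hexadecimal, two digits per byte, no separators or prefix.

XOR is its own inverse, so applying the key byte-wise gives the result directly.
b9 XOR cb = 72
28 XOR 4d = 65
57 XOR 27 = 70
04 XOR 6b = 6f
43 XOR 31 = 72
e0 XOR 94 = 74
9a XOR ba = 20
84 XOR c7 = 43
f8 XOR 99 = 61
f8 XOR 91 = 69
cd XOR bf = 72
90 XOR ff = 6f

7265706f727420436169726f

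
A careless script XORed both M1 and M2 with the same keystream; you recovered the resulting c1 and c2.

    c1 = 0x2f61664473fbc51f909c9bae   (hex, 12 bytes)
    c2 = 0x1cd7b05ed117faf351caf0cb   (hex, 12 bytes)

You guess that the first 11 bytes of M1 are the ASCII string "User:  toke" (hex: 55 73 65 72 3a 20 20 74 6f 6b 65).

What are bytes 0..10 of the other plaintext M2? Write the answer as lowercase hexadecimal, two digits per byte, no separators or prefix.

First, c1 ⊕ c2 = (M1 ⊕ K) ⊕ (M2 ⊕ K) = M1 ⊕ M2, so the key drops out. Then M2 = (M1 ⊕ M2) ⊕ M1 over the first 11 bytes.
byte 0: (2f XOR 1c) XOR 55 = 33 XOR 55 = 66
byte 1: (61 XOR d7) XOR 73 = b6 XOR 73 = c5
byte 2: (66 XOR b0) XOR 65 = d6 XOR 65 = b3
byte 3: (44 XOR 5e) XOR 72 = 1a XOR 72 = 68
byte 4: (73 XOR d1) XOR 3a = a2 XOR 3a = 98
byte 5: (fb XOR 17) XOR 20 = ec XOR 20 = cc
byte 6: (c5 XOR fa) XOR 20 = 3f XOR 20 = 1f
byte 7: (1f XOR f3) XOR 74 = ec XOR 74 = 98
byte 8: (90 XOR 51) XOR 6f = c1 XOR 6f = ae
byte 9: (9c XOR ca) XOR 6b = 56 XOR 6b = 3d
byte 10: (9b XOR f0) XOR 65 = 6b XOR 65 = 0e

66c5b36898cc1f98ae3d0e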